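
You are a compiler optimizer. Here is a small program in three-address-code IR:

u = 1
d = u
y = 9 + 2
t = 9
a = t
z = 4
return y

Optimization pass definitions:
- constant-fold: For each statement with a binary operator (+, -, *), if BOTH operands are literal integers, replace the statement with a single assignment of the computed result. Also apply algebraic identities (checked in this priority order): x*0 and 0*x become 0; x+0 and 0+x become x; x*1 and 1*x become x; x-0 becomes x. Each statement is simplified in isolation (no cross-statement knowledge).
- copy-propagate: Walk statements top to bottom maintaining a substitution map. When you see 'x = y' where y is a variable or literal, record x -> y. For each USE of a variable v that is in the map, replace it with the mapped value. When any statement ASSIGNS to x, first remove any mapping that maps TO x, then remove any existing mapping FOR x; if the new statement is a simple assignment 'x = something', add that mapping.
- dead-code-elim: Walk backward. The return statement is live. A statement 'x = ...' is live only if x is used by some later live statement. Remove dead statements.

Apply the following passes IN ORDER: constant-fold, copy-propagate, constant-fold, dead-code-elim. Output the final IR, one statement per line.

Answer: return 11

Derivation:
Initial IR:
  u = 1
  d = u
  y = 9 + 2
  t = 9
  a = t
  z = 4
  return y
After constant-fold (7 stmts):
  u = 1
  d = u
  y = 11
  t = 9
  a = t
  z = 4
  return y
After copy-propagate (7 stmts):
  u = 1
  d = 1
  y = 11
  t = 9
  a = 9
  z = 4
  return 11
After constant-fold (7 stmts):
  u = 1
  d = 1
  y = 11
  t = 9
  a = 9
  z = 4
  return 11
After dead-code-elim (1 stmts):
  return 11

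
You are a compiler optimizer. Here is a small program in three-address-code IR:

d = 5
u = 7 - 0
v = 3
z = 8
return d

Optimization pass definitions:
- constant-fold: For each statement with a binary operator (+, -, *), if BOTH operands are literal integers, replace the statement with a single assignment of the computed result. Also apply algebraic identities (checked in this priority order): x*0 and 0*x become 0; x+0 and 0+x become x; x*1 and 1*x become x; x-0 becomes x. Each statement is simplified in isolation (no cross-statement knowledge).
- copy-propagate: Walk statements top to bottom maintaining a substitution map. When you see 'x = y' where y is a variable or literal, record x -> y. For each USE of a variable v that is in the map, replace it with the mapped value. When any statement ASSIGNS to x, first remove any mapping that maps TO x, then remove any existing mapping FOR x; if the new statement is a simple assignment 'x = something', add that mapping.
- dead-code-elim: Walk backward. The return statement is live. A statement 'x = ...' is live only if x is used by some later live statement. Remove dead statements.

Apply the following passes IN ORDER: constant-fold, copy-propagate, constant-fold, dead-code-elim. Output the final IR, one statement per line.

Initial IR:
  d = 5
  u = 7 - 0
  v = 3
  z = 8
  return d
After constant-fold (5 stmts):
  d = 5
  u = 7
  v = 3
  z = 8
  return d
After copy-propagate (5 stmts):
  d = 5
  u = 7
  v = 3
  z = 8
  return 5
After constant-fold (5 stmts):
  d = 5
  u = 7
  v = 3
  z = 8
  return 5
After dead-code-elim (1 stmts):
  return 5

Answer: return 5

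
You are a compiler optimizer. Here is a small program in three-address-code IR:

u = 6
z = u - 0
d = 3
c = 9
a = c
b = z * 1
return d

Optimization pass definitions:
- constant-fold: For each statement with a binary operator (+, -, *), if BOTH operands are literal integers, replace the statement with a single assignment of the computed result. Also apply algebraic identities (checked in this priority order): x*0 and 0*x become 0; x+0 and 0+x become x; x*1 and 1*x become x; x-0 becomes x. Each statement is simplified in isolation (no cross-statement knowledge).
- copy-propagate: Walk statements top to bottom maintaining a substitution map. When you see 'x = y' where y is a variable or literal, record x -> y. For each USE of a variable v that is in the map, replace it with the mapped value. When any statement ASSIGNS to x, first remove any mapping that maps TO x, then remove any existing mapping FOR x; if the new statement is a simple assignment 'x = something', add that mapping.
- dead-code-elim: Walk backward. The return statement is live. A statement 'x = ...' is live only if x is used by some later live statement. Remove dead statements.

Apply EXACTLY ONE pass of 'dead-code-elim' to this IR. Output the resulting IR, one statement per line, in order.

Applying dead-code-elim statement-by-statement:
  [7] return d  -> KEEP (return); live=['d']
  [6] b = z * 1  -> DEAD (b not live)
  [5] a = c  -> DEAD (a not live)
  [4] c = 9  -> DEAD (c not live)
  [3] d = 3  -> KEEP; live=[]
  [2] z = u - 0  -> DEAD (z not live)
  [1] u = 6  -> DEAD (u not live)
Result (2 stmts):
  d = 3
  return d

Answer: d = 3
return d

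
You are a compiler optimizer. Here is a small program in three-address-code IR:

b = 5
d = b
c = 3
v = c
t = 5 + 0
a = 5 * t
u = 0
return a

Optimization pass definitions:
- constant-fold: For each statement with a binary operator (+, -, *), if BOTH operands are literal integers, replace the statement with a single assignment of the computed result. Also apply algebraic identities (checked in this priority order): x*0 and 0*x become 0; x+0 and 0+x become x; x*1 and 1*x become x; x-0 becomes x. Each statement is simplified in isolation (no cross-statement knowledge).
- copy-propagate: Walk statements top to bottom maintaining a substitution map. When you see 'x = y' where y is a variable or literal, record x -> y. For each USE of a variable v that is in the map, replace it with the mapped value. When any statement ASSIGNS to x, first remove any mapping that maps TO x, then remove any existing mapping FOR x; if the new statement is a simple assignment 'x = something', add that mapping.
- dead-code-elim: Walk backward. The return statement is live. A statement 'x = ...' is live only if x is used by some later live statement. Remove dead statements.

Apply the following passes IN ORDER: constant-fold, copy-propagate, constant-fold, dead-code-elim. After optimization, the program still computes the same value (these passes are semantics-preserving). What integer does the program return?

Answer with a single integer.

Answer: 25

Derivation:
Initial IR:
  b = 5
  d = b
  c = 3
  v = c
  t = 5 + 0
  a = 5 * t
  u = 0
  return a
After constant-fold (8 stmts):
  b = 5
  d = b
  c = 3
  v = c
  t = 5
  a = 5 * t
  u = 0
  return a
After copy-propagate (8 stmts):
  b = 5
  d = 5
  c = 3
  v = 3
  t = 5
  a = 5 * 5
  u = 0
  return a
After constant-fold (8 stmts):
  b = 5
  d = 5
  c = 3
  v = 3
  t = 5
  a = 25
  u = 0
  return a
After dead-code-elim (2 stmts):
  a = 25
  return a
Evaluate:
  b = 5  =>  b = 5
  d = b  =>  d = 5
  c = 3  =>  c = 3
  v = c  =>  v = 3
  t = 5 + 0  =>  t = 5
  a = 5 * t  =>  a = 25
  u = 0  =>  u = 0
  return a = 25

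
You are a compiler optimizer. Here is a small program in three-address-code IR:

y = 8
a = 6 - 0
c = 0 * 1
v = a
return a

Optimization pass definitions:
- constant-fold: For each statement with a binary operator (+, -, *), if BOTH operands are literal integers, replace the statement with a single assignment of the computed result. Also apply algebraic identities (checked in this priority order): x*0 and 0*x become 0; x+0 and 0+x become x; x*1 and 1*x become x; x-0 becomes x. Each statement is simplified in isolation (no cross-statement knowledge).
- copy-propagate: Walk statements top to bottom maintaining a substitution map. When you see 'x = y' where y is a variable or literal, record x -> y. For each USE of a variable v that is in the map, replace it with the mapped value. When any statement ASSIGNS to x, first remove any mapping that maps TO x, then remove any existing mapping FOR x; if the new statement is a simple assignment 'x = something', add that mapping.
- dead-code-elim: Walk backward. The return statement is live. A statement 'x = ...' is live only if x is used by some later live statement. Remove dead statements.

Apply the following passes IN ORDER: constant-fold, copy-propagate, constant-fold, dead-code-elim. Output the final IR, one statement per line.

Initial IR:
  y = 8
  a = 6 - 0
  c = 0 * 1
  v = a
  return a
After constant-fold (5 stmts):
  y = 8
  a = 6
  c = 0
  v = a
  return a
After copy-propagate (5 stmts):
  y = 8
  a = 6
  c = 0
  v = 6
  return 6
After constant-fold (5 stmts):
  y = 8
  a = 6
  c = 0
  v = 6
  return 6
After dead-code-elim (1 stmts):
  return 6

Answer: return 6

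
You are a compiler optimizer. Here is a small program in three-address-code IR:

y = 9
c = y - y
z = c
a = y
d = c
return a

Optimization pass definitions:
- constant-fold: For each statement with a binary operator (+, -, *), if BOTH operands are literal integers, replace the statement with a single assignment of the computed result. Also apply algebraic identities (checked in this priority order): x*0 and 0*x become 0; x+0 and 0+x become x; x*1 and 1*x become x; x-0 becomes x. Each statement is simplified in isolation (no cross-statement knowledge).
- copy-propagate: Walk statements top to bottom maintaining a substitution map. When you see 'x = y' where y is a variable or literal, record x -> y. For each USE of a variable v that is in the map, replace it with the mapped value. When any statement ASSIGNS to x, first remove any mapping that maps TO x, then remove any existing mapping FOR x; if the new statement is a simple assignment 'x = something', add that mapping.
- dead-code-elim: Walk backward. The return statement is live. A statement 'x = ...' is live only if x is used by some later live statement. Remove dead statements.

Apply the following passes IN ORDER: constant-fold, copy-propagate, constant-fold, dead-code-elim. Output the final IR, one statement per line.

Initial IR:
  y = 9
  c = y - y
  z = c
  a = y
  d = c
  return a
After constant-fold (6 stmts):
  y = 9
  c = y - y
  z = c
  a = y
  d = c
  return a
After copy-propagate (6 stmts):
  y = 9
  c = 9 - 9
  z = c
  a = 9
  d = c
  return 9
After constant-fold (6 stmts):
  y = 9
  c = 0
  z = c
  a = 9
  d = c
  return 9
After dead-code-elim (1 stmts):
  return 9

Answer: return 9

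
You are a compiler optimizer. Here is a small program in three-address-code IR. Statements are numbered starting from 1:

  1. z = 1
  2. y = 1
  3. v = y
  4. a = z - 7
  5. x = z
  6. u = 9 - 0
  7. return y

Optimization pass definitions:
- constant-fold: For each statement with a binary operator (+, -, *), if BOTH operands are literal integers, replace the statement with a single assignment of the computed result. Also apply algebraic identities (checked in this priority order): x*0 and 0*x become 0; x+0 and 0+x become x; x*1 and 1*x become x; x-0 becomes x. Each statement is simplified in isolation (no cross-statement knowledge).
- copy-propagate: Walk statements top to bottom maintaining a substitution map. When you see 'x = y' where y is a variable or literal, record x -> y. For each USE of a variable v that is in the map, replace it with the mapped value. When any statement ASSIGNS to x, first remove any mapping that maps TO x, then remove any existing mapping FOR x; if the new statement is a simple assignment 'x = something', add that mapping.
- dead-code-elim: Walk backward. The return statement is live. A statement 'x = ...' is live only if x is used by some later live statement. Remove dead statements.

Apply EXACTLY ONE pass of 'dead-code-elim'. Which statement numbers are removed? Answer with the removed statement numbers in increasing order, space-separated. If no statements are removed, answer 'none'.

Backward liveness scan:
Stmt 1 'z = 1': DEAD (z not in live set [])
Stmt 2 'y = 1': KEEP (y is live); live-in = []
Stmt 3 'v = y': DEAD (v not in live set ['y'])
Stmt 4 'a = z - 7': DEAD (a not in live set ['y'])
Stmt 5 'x = z': DEAD (x not in live set ['y'])
Stmt 6 'u = 9 - 0': DEAD (u not in live set ['y'])
Stmt 7 'return y': KEEP (return); live-in = ['y']
Removed statement numbers: [1, 3, 4, 5, 6]
Surviving IR:
  y = 1
  return y

Answer: 1 3 4 5 6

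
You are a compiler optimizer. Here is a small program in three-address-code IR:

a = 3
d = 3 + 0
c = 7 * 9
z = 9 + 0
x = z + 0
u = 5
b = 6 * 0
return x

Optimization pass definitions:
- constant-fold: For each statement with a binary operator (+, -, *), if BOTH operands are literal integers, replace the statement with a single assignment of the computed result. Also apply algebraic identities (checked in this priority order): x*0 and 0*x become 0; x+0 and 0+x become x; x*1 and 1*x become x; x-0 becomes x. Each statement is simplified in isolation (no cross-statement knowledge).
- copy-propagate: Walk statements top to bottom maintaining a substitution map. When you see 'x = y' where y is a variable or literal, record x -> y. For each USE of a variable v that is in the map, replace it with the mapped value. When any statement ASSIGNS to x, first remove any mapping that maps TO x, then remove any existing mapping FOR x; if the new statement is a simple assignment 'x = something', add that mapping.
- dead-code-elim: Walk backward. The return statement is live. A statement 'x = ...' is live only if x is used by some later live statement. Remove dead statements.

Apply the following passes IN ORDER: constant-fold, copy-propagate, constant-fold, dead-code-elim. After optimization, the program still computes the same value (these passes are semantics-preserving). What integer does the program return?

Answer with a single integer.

Answer: 9

Derivation:
Initial IR:
  a = 3
  d = 3 + 0
  c = 7 * 9
  z = 9 + 0
  x = z + 0
  u = 5
  b = 6 * 0
  return x
After constant-fold (8 stmts):
  a = 3
  d = 3
  c = 63
  z = 9
  x = z
  u = 5
  b = 0
  return x
After copy-propagate (8 stmts):
  a = 3
  d = 3
  c = 63
  z = 9
  x = 9
  u = 5
  b = 0
  return 9
After constant-fold (8 stmts):
  a = 3
  d = 3
  c = 63
  z = 9
  x = 9
  u = 5
  b = 0
  return 9
After dead-code-elim (1 stmts):
  return 9
Evaluate:
  a = 3  =>  a = 3
  d = 3 + 0  =>  d = 3
  c = 7 * 9  =>  c = 63
  z = 9 + 0  =>  z = 9
  x = z + 0  =>  x = 9
  u = 5  =>  u = 5
  b = 6 * 0  =>  b = 0
  return x = 9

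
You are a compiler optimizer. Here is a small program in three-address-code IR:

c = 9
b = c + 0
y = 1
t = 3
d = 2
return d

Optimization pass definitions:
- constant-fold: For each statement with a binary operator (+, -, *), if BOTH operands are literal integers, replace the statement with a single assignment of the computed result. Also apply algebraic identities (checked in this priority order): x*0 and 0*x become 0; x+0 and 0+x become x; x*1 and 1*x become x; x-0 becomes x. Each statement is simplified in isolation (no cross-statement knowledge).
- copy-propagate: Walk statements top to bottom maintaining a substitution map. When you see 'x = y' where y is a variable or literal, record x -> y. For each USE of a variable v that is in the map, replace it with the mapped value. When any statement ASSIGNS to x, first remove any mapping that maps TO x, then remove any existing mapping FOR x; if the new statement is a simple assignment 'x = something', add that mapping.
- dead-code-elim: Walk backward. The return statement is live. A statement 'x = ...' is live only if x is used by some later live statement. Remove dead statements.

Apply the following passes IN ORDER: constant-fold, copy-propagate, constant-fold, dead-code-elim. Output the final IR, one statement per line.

Initial IR:
  c = 9
  b = c + 0
  y = 1
  t = 3
  d = 2
  return d
After constant-fold (6 stmts):
  c = 9
  b = c
  y = 1
  t = 3
  d = 2
  return d
After copy-propagate (6 stmts):
  c = 9
  b = 9
  y = 1
  t = 3
  d = 2
  return 2
After constant-fold (6 stmts):
  c = 9
  b = 9
  y = 1
  t = 3
  d = 2
  return 2
After dead-code-elim (1 stmts):
  return 2

Answer: return 2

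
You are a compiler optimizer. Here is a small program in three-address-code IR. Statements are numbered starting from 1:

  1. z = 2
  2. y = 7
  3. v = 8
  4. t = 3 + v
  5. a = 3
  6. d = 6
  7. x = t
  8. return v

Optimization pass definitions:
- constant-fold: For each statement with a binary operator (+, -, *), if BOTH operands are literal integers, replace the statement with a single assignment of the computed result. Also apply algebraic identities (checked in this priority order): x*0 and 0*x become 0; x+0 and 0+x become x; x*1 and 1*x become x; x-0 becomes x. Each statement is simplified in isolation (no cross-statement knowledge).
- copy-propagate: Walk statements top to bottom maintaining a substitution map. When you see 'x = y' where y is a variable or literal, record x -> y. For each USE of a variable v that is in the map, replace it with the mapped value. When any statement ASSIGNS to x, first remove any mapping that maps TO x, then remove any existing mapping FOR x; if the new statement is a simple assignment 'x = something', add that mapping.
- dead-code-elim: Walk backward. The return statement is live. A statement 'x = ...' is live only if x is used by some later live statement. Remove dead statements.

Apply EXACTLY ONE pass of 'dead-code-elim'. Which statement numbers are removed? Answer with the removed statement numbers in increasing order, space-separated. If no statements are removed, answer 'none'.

Answer: 1 2 4 5 6 7

Derivation:
Backward liveness scan:
Stmt 1 'z = 2': DEAD (z not in live set [])
Stmt 2 'y = 7': DEAD (y not in live set [])
Stmt 3 'v = 8': KEEP (v is live); live-in = []
Stmt 4 't = 3 + v': DEAD (t not in live set ['v'])
Stmt 5 'a = 3': DEAD (a not in live set ['v'])
Stmt 6 'd = 6': DEAD (d not in live set ['v'])
Stmt 7 'x = t': DEAD (x not in live set ['v'])
Stmt 8 'return v': KEEP (return); live-in = ['v']
Removed statement numbers: [1, 2, 4, 5, 6, 7]
Surviving IR:
  v = 8
  return v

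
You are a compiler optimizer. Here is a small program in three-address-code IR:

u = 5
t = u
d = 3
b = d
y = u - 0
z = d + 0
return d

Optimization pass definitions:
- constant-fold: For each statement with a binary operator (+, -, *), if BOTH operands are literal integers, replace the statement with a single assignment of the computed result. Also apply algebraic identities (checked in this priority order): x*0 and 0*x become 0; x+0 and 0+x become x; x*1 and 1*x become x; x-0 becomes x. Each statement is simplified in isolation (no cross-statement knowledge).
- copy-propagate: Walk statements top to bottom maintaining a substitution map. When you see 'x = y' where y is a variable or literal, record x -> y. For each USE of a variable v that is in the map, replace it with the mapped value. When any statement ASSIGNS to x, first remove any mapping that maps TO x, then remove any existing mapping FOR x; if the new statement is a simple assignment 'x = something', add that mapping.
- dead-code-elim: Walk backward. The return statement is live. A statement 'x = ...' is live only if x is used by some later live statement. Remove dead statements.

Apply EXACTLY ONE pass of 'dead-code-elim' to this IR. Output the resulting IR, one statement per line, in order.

Applying dead-code-elim statement-by-statement:
  [7] return d  -> KEEP (return); live=['d']
  [6] z = d + 0  -> DEAD (z not live)
  [5] y = u - 0  -> DEAD (y not live)
  [4] b = d  -> DEAD (b not live)
  [3] d = 3  -> KEEP; live=[]
  [2] t = u  -> DEAD (t not live)
  [1] u = 5  -> DEAD (u not live)
Result (2 stmts):
  d = 3
  return d

Answer: d = 3
return d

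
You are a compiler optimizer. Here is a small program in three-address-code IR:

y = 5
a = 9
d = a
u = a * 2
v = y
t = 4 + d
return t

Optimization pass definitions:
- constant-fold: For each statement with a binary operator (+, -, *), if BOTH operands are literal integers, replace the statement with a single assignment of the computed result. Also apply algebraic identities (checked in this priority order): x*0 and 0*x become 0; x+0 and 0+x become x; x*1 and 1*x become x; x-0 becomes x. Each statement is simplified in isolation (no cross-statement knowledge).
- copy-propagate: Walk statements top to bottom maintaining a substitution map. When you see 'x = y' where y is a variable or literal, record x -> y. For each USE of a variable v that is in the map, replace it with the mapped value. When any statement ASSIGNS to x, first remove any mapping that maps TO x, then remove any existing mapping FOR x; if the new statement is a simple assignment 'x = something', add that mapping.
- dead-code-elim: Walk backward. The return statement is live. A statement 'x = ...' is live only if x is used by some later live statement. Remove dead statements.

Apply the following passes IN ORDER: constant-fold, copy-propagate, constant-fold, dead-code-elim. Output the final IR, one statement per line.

Answer: t = 13
return t

Derivation:
Initial IR:
  y = 5
  a = 9
  d = a
  u = a * 2
  v = y
  t = 4 + d
  return t
After constant-fold (7 stmts):
  y = 5
  a = 9
  d = a
  u = a * 2
  v = y
  t = 4 + d
  return t
After copy-propagate (7 stmts):
  y = 5
  a = 9
  d = 9
  u = 9 * 2
  v = 5
  t = 4 + 9
  return t
After constant-fold (7 stmts):
  y = 5
  a = 9
  d = 9
  u = 18
  v = 5
  t = 13
  return t
After dead-code-elim (2 stmts):
  t = 13
  return t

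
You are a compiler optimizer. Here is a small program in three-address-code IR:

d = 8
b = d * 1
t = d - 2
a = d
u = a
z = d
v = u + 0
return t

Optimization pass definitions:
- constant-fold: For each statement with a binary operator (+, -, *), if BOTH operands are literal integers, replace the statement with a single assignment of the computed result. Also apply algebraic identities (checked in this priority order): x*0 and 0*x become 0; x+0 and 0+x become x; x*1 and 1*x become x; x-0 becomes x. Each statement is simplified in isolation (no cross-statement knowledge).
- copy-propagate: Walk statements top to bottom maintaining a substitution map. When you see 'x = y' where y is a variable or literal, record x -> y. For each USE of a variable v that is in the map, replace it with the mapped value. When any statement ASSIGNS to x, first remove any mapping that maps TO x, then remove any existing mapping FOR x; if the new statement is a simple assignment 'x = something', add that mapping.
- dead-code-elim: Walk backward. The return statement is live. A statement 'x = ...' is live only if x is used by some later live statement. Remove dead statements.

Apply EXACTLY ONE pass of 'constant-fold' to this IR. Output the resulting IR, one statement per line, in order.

Applying constant-fold statement-by-statement:
  [1] d = 8  (unchanged)
  [2] b = d * 1  -> b = d
  [3] t = d - 2  (unchanged)
  [4] a = d  (unchanged)
  [5] u = a  (unchanged)
  [6] z = d  (unchanged)
  [7] v = u + 0  -> v = u
  [8] return t  (unchanged)
Result (8 stmts):
  d = 8
  b = d
  t = d - 2
  a = d
  u = a
  z = d
  v = u
  return t

Answer: d = 8
b = d
t = d - 2
a = d
u = a
z = d
v = u
return t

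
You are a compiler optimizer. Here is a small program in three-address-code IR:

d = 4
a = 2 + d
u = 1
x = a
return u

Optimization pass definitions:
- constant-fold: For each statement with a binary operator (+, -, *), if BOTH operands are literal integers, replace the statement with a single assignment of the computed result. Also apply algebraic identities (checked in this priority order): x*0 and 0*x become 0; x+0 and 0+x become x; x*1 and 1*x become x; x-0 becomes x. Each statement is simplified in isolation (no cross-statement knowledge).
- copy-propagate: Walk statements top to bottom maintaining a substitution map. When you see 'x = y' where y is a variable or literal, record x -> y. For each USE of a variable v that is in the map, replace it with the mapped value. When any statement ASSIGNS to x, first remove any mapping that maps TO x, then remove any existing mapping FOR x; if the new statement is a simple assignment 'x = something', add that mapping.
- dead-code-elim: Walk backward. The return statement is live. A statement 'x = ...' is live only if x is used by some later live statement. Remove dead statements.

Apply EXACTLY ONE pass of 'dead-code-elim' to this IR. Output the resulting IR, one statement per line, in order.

Applying dead-code-elim statement-by-statement:
  [5] return u  -> KEEP (return); live=['u']
  [4] x = a  -> DEAD (x not live)
  [3] u = 1  -> KEEP; live=[]
  [2] a = 2 + d  -> DEAD (a not live)
  [1] d = 4  -> DEAD (d not live)
Result (2 stmts):
  u = 1
  return u

Answer: u = 1
return u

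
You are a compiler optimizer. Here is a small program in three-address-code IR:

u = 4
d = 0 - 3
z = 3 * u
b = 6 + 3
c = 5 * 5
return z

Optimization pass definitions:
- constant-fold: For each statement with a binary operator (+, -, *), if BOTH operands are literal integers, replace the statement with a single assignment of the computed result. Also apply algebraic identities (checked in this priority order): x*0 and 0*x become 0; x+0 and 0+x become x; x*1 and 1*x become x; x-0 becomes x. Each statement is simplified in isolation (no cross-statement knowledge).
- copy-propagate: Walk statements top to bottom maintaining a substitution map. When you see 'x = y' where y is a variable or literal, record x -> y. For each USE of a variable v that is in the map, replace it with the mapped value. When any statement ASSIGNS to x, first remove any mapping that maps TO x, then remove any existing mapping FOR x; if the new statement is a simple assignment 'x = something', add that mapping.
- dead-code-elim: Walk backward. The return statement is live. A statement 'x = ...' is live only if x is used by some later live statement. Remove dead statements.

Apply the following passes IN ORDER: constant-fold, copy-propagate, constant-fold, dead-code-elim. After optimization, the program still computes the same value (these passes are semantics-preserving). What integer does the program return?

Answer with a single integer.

Initial IR:
  u = 4
  d = 0 - 3
  z = 3 * u
  b = 6 + 3
  c = 5 * 5
  return z
After constant-fold (6 stmts):
  u = 4
  d = -3
  z = 3 * u
  b = 9
  c = 25
  return z
After copy-propagate (6 stmts):
  u = 4
  d = -3
  z = 3 * 4
  b = 9
  c = 25
  return z
After constant-fold (6 stmts):
  u = 4
  d = -3
  z = 12
  b = 9
  c = 25
  return z
After dead-code-elim (2 stmts):
  z = 12
  return z
Evaluate:
  u = 4  =>  u = 4
  d = 0 - 3  =>  d = -3
  z = 3 * u  =>  z = 12
  b = 6 + 3  =>  b = 9
  c = 5 * 5  =>  c = 25
  return z = 12

Answer: 12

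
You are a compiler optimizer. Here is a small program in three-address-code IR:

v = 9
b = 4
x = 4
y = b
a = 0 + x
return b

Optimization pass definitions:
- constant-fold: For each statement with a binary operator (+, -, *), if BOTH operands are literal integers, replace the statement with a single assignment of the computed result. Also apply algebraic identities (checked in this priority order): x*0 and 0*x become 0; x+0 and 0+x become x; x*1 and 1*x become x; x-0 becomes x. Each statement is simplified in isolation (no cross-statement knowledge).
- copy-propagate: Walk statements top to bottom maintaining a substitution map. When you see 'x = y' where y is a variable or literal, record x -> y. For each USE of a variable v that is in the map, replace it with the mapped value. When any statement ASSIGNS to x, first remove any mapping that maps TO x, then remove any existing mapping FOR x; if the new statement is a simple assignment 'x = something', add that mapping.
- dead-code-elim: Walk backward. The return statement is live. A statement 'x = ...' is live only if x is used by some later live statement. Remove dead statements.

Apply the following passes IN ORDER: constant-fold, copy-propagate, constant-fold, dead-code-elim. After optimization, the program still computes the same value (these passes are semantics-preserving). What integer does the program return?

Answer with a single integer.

Answer: 4

Derivation:
Initial IR:
  v = 9
  b = 4
  x = 4
  y = b
  a = 0 + x
  return b
After constant-fold (6 stmts):
  v = 9
  b = 4
  x = 4
  y = b
  a = x
  return b
After copy-propagate (6 stmts):
  v = 9
  b = 4
  x = 4
  y = 4
  a = 4
  return 4
After constant-fold (6 stmts):
  v = 9
  b = 4
  x = 4
  y = 4
  a = 4
  return 4
After dead-code-elim (1 stmts):
  return 4
Evaluate:
  v = 9  =>  v = 9
  b = 4  =>  b = 4
  x = 4  =>  x = 4
  y = b  =>  y = 4
  a = 0 + x  =>  a = 4
  return b = 4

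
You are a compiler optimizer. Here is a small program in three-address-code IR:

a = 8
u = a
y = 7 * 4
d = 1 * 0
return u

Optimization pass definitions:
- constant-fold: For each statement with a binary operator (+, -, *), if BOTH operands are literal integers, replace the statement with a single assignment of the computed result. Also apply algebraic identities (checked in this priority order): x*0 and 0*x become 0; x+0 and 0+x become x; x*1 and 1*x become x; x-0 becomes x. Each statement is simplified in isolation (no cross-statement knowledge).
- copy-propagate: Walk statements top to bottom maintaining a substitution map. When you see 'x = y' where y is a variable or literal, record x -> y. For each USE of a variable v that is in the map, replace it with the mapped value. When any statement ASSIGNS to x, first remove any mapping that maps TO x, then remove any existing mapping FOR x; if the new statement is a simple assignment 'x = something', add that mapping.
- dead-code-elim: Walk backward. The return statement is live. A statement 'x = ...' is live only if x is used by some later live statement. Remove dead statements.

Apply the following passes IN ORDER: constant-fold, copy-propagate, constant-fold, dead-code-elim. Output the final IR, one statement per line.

Answer: return 8

Derivation:
Initial IR:
  a = 8
  u = a
  y = 7 * 4
  d = 1 * 0
  return u
After constant-fold (5 stmts):
  a = 8
  u = a
  y = 28
  d = 0
  return u
After copy-propagate (5 stmts):
  a = 8
  u = 8
  y = 28
  d = 0
  return 8
After constant-fold (5 stmts):
  a = 8
  u = 8
  y = 28
  d = 0
  return 8
After dead-code-elim (1 stmts):
  return 8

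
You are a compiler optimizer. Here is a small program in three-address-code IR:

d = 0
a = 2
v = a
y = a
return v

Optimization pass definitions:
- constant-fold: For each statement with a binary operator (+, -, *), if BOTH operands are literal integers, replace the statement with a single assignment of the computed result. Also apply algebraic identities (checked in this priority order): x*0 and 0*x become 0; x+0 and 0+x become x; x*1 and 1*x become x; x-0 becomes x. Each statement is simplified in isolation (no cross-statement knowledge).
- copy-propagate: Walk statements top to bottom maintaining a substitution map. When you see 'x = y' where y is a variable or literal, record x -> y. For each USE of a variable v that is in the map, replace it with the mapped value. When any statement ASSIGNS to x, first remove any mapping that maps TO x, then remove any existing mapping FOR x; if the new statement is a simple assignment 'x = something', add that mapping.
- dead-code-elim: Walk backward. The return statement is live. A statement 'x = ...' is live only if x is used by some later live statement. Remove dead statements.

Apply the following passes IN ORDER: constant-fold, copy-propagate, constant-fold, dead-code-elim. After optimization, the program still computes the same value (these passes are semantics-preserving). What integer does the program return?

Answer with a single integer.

Answer: 2

Derivation:
Initial IR:
  d = 0
  a = 2
  v = a
  y = a
  return v
After constant-fold (5 stmts):
  d = 0
  a = 2
  v = a
  y = a
  return v
After copy-propagate (5 stmts):
  d = 0
  a = 2
  v = 2
  y = 2
  return 2
After constant-fold (5 stmts):
  d = 0
  a = 2
  v = 2
  y = 2
  return 2
After dead-code-elim (1 stmts):
  return 2
Evaluate:
  d = 0  =>  d = 0
  a = 2  =>  a = 2
  v = a  =>  v = 2
  y = a  =>  y = 2
  return v = 2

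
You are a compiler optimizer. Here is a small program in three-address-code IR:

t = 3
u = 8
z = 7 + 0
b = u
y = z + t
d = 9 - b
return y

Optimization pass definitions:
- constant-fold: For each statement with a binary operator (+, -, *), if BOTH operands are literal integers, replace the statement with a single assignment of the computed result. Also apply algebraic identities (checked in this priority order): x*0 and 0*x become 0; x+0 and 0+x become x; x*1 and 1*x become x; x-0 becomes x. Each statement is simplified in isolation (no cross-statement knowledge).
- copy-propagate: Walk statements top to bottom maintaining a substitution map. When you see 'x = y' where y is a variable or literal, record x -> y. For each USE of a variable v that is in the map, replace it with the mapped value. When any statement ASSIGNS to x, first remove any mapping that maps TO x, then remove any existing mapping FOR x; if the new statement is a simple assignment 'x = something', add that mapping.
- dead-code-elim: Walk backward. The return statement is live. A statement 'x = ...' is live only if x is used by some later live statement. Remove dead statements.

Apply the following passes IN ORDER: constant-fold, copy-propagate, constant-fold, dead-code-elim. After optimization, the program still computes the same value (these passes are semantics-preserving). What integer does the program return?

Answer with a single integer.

Answer: 10

Derivation:
Initial IR:
  t = 3
  u = 8
  z = 7 + 0
  b = u
  y = z + t
  d = 9 - b
  return y
After constant-fold (7 stmts):
  t = 3
  u = 8
  z = 7
  b = u
  y = z + t
  d = 9 - b
  return y
After copy-propagate (7 stmts):
  t = 3
  u = 8
  z = 7
  b = 8
  y = 7 + 3
  d = 9 - 8
  return y
After constant-fold (7 stmts):
  t = 3
  u = 8
  z = 7
  b = 8
  y = 10
  d = 1
  return y
After dead-code-elim (2 stmts):
  y = 10
  return y
Evaluate:
  t = 3  =>  t = 3
  u = 8  =>  u = 8
  z = 7 + 0  =>  z = 7
  b = u  =>  b = 8
  y = z + t  =>  y = 10
  d = 9 - b  =>  d = 1
  return y = 10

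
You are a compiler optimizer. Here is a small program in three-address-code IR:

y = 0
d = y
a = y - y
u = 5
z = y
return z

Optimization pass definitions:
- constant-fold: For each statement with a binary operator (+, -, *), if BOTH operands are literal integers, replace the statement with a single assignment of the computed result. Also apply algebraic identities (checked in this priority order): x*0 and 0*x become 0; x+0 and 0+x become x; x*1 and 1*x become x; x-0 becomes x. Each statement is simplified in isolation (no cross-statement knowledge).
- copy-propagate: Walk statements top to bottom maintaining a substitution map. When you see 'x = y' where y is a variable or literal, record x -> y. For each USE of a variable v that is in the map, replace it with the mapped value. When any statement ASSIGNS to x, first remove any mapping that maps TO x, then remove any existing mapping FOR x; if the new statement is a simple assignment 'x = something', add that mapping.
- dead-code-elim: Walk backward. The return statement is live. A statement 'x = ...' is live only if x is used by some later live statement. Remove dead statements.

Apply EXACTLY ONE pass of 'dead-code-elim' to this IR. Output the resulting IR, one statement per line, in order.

Answer: y = 0
z = y
return z

Derivation:
Applying dead-code-elim statement-by-statement:
  [6] return z  -> KEEP (return); live=['z']
  [5] z = y  -> KEEP; live=['y']
  [4] u = 5  -> DEAD (u not live)
  [3] a = y - y  -> DEAD (a not live)
  [2] d = y  -> DEAD (d not live)
  [1] y = 0  -> KEEP; live=[]
Result (3 stmts):
  y = 0
  z = y
  return z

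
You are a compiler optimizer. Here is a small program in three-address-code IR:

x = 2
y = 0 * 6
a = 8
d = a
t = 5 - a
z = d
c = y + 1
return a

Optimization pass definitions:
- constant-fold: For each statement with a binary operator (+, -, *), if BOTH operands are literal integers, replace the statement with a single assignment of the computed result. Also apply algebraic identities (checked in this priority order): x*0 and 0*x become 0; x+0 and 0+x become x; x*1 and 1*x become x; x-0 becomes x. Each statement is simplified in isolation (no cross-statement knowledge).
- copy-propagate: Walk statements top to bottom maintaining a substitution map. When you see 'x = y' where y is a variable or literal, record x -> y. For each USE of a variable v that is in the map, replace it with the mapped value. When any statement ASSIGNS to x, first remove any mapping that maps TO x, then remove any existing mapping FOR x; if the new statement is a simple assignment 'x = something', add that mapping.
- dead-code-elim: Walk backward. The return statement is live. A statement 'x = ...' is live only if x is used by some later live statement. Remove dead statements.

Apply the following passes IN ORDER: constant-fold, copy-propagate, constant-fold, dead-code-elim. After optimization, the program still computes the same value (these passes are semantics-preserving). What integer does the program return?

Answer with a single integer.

Initial IR:
  x = 2
  y = 0 * 6
  a = 8
  d = a
  t = 5 - a
  z = d
  c = y + 1
  return a
After constant-fold (8 stmts):
  x = 2
  y = 0
  a = 8
  d = a
  t = 5 - a
  z = d
  c = y + 1
  return a
After copy-propagate (8 stmts):
  x = 2
  y = 0
  a = 8
  d = 8
  t = 5 - 8
  z = 8
  c = 0 + 1
  return 8
After constant-fold (8 stmts):
  x = 2
  y = 0
  a = 8
  d = 8
  t = -3
  z = 8
  c = 1
  return 8
After dead-code-elim (1 stmts):
  return 8
Evaluate:
  x = 2  =>  x = 2
  y = 0 * 6  =>  y = 0
  a = 8  =>  a = 8
  d = a  =>  d = 8
  t = 5 - a  =>  t = -3
  z = d  =>  z = 8
  c = y + 1  =>  c = 1
  return a = 8

Answer: 8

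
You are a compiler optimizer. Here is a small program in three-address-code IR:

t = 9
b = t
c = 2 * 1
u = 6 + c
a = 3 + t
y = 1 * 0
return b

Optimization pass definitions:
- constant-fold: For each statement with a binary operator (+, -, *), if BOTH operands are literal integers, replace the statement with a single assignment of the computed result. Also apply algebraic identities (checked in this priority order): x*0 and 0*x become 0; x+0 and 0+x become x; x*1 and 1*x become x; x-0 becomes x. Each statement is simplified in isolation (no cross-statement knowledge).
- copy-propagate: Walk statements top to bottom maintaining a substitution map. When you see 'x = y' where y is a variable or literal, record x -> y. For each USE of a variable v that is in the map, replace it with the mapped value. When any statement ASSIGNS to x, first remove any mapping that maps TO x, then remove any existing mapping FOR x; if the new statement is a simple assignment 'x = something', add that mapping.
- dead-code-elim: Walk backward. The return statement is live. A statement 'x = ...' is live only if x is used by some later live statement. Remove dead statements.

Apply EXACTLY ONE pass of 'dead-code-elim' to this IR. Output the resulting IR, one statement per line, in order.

Answer: t = 9
b = t
return b

Derivation:
Applying dead-code-elim statement-by-statement:
  [7] return b  -> KEEP (return); live=['b']
  [6] y = 1 * 0  -> DEAD (y not live)
  [5] a = 3 + t  -> DEAD (a not live)
  [4] u = 6 + c  -> DEAD (u not live)
  [3] c = 2 * 1  -> DEAD (c not live)
  [2] b = t  -> KEEP; live=['t']
  [1] t = 9  -> KEEP; live=[]
Result (3 stmts):
  t = 9
  b = t
  return b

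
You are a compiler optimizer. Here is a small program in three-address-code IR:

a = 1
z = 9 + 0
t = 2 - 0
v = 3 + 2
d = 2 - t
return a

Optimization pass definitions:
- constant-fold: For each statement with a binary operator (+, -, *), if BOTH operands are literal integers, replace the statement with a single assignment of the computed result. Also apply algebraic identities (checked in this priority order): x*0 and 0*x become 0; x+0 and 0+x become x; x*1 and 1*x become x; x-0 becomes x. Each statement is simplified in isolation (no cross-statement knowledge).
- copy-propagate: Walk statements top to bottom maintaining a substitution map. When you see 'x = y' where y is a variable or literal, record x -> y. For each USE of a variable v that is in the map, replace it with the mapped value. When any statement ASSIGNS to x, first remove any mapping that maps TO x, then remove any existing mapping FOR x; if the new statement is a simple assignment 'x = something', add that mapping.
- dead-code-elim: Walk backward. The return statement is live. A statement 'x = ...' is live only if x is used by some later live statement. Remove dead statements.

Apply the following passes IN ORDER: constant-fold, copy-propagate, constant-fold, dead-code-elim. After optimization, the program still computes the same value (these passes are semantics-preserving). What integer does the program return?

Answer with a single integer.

Answer: 1

Derivation:
Initial IR:
  a = 1
  z = 9 + 0
  t = 2 - 0
  v = 3 + 2
  d = 2 - t
  return a
After constant-fold (6 stmts):
  a = 1
  z = 9
  t = 2
  v = 5
  d = 2 - t
  return a
After copy-propagate (6 stmts):
  a = 1
  z = 9
  t = 2
  v = 5
  d = 2 - 2
  return 1
After constant-fold (6 stmts):
  a = 1
  z = 9
  t = 2
  v = 5
  d = 0
  return 1
After dead-code-elim (1 stmts):
  return 1
Evaluate:
  a = 1  =>  a = 1
  z = 9 + 0  =>  z = 9
  t = 2 - 0  =>  t = 2
  v = 3 + 2  =>  v = 5
  d = 2 - t  =>  d = 0
  return a = 1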